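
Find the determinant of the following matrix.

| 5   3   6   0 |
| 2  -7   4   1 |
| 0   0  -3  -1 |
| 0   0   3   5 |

The matrix is block upper-triangular with a 2×2 block and a 2×2 block on the diagonal, so its determinant equals the product of the determinants of the diagonal blocks.
det of the 2×2 block = -41
det of the 2×2 block = -12
det = (-41)·(-12) = 492

The determinant is 492.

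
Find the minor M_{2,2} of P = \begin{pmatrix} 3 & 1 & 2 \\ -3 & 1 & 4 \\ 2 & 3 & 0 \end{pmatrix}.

Delete row 2 and column 2; the remaining 2×2 submatrix is [3 2; 2 0].
Its determinant is 3·0 − 2·2 = -4.

The minor is -4.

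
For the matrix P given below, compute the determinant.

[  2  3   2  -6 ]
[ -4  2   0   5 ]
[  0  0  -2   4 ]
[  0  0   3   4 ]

P is block upper-triangular with a 2×2 block and a 2×2 block on the diagonal, so its determinant equals the product of the determinants of the diagonal blocks.
det of the 2×2 block = 16
det of the 2×2 block = -20
det = (16)·(-20) = -320

-320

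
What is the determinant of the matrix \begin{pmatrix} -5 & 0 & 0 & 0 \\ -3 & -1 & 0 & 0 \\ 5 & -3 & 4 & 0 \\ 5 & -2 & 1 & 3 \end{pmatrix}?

The matrix is lower triangular, so the determinant is the product of the diagonal entries:
det = (-5) · (-1) · (4) · (3) = 60

60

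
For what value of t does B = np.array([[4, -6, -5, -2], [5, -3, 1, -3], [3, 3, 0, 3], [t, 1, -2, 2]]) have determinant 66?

3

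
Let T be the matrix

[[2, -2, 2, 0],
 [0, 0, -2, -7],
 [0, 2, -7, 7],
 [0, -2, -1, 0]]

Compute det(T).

|T| = 280

Expand along column 1 (it has 3 zeros):
  + (2) · M_11   where M_11 = det([0 -2 -7; 2 -7 7; -2 -1 0]) = 140
det = (+1)·(2)·(140) = 280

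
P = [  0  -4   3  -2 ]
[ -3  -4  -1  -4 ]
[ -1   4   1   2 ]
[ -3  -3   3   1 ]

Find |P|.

det(P) = -250

Expand along row 1 (it has 1 zero):
  − (-4) · M_12   where M_12 = det([-3 -1 -4; -1 1 2; -3 3 1]) = 20
  + (3) · M_13   where M_13 = det([-3 -4 -4; -1 4 2; -3 -3 1]) = -70
  − (-2) · M_14   where M_14 = det([-3 -4 -1; -1 4 1; -3 -3 3]) = -60
det = (-1)·(-4)·(20) + (+1)·(3)·(-70) + (-1)·(-2)·(-60) = -250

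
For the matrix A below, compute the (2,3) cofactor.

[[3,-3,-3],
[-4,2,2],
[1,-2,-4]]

3

Delete row 2 and column 3; the remaining 2×2 submatrix is [3 -3; 1 -2].
Its determinant is 3·(-2) − (-3)·1 = -3.
The cofactor carries sign (−1)^(2+3) = −1, so C_{2,3} = −(-3) = 3.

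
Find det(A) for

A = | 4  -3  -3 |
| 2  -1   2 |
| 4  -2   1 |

Expand along column 1:
  + 4 · |-1 2; -2 1| = 4·(-1 − (-4)) = 12
  − 2 · |-3 -3; -2 1| = −2·(-3 − 6) = 18
  + 4 · |-3 -3; -1 2| = 4·(-6 − 3) = -36
Sum: (12) + (18) + (-36) = -6

det(A) = -6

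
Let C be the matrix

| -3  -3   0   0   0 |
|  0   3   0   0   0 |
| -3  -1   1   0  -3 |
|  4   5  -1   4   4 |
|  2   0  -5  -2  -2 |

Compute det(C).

594

C is block lower-triangular with a 2×2 block and a 3×3 block on the diagonal, so its determinant equals the product of the determinants of the diagonal blocks.
det of the 2×2 block = -9
det of the 3×3 block = -66
det = (-9)·(-66) = 594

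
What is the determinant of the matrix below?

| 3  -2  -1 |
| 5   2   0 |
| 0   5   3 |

Expand along column 1:
  + 3 · |2 0; 5 3| = 3·(6 − 0) = 18
  − 5 · |-2 -1; 5 3| = −5·(-6 − (-5)) = 5
Sum: (18) + (5) = 23

23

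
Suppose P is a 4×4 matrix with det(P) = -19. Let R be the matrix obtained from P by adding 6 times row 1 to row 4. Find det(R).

det(R) = -19

Adding a multiple of one row to another leaves the determinant unchanged.
det(R) = (1)·(-19) = -19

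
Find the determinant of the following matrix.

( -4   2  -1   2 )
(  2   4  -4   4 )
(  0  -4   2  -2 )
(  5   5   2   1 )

172

Expand along row 3 (it has 1 zero):
  − (-4) · M_32   where M_32 = det([-4 -1 2; 2 -4 4; 5 2 1]) = 78
  + (2) · M_33   where M_33 = det([-4 2 2; 2 4 4; 5 5 1]) = 80
  − (-2) · M_34   where M_34 = det([-4 2 -1; 2 4 -4; 5 5 2]) = -150
det = (-1)·(-4)·(78) + (+1)·(2)·(80) + (-1)·(-2)·(-150) = 172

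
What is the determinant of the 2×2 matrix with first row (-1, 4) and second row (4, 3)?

-19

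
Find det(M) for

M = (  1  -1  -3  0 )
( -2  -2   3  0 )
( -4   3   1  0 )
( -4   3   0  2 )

Expand along column 4 (it has 3 zeros):
  + (2) · M_44   where M_44 = det([1 -1 -3; -2 -2 3; -4 3 1]) = 41
det = (+1)·(2)·(41) = 82

det(M) = 82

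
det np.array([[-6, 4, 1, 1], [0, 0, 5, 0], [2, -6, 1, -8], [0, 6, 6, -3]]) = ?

The determinant is 1800.

Expand along row 2 (it has 3 zeros):
  − (5) · M_23   where M_23 = det([-6 4 1; 2 -6 -8; 0 6 -3]) = -360
det = (-1)·(5)·(-360) = 1800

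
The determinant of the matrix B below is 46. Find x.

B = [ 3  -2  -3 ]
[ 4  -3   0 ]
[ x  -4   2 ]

x = 0

Expanding along the row containing x, det(B) is linear in x: det(B) = (-9)·x + (46).
Set (-9)·x + (46) = 46  ⇒  (-9)·x = 0  ⇒  x = 0.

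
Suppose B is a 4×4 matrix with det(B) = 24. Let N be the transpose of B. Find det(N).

|N| = 24

det(Bᵀ) = det(B).
det(N) = (1)·(24) = 24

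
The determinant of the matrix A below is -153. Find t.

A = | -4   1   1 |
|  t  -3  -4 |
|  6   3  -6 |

t = -3

Expanding along the row containing t, det(A) is linear in t: det(A) = (9)·t + (-126).
Set (9)·t + (-126) = -153  ⇒  (9)·t = -27  ⇒  t = -3.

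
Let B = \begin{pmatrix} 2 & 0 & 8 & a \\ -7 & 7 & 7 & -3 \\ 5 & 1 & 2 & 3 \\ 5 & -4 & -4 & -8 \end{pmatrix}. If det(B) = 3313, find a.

Expanding along the column containing a, det(B) is linear in a: det(B) = (-7)·a + (3320).
Set (-7)·a + (3320) = 3313  ⇒  (-7)·a = -7  ⇒  a = 1.

a = 1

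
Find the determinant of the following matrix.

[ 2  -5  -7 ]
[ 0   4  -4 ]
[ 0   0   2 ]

16

The matrix is upper triangular, so the determinant is the product of the diagonal entries:
det = (2) · (4) · (2) = 16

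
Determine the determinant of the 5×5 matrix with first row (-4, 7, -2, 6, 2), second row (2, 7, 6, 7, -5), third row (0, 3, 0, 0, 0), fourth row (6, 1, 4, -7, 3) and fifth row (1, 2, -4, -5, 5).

Expand along row 3 (it has 4 zeros):
  − (3) · M_32   where M_32 = det([-4 -2 6 2; 2 6 7 -5; 6 4 -7 3; 1 -4 -5 5]) = 748
det = (-1)·(3)·(748) = -2244

The determinant is -2244.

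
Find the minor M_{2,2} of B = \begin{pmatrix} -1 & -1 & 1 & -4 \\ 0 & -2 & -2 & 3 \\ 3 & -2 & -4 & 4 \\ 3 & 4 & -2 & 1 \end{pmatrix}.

The minor is -19.

Delete row 2 and column 2; the remaining 3×3 submatrix is [-1 1 -4; 3 -4 4; 3 -2 1].
Its determinant is -19.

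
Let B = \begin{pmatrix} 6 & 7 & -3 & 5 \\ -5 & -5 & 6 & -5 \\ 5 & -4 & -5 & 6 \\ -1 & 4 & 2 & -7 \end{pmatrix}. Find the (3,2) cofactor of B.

The cofactor is 122.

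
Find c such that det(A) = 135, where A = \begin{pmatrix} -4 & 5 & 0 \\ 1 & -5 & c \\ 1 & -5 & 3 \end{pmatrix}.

-6

Expanding along the column containing c, det(A) is linear in c: det(A) = (-15)·c + (45).
Set (-15)·c + (45) = 135  ⇒  (-15)·c = 90  ⇒  c = -6.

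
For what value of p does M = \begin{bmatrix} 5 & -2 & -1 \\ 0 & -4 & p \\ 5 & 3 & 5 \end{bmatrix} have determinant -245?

Expanding along the column containing p, det(M) is linear in p: det(M) = (-25)·p + (-120).
Set (-25)·p + (-120) = -245  ⇒  (-25)·p = -125  ⇒  p = 5.

p = 5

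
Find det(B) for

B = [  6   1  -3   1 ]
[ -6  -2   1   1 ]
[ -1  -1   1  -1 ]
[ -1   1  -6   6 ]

Expand along row 1:
  + (6) · M_11   where M_11 = det([-2 1 1; -1 1 -1; 1 -6 6]) = 10
  − (1) · M_12   where M_12 = det([-6 1 1; -1 1 -1; -1 -6 6]) = 14
  + (-3) · M_13   where M_13 = det([-6 -2 1; -1 -1 -1; -1 1 6]) = 14
  − (1) · M_14   where M_14 = det([-6 -2 1; -1 -1 1; -1 1 -6]) = -18
det = (+1)·(6)·(10) + (-1)·(1)·(14) + (+1)·(-3)·(14) + (-1)·(1)·(-18) = 22

The determinant is 22.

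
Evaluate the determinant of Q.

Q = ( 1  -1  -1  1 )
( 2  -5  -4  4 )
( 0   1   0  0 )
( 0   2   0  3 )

Expand along row 3 (it has 3 zeros):
  − (1) · M_32   where M_32 = det([1 -1 1; 2 -4 4; 0 0 3]) = -6
det = (-1)·(1)·(-6) = 6

|Q| = 6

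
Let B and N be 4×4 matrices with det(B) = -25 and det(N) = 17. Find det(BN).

|BN| = -425

det(BN) = det(B)·det(N) = (-25)·(17) = -425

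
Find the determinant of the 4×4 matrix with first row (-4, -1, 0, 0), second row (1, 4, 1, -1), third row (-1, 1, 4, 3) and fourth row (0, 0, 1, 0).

The determinant is 50.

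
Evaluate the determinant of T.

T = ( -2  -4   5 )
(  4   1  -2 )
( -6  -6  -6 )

-198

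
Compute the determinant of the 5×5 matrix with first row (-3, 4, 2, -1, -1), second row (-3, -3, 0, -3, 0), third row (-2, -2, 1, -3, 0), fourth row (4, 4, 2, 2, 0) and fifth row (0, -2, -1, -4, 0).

The determinant is 0.

Expand along column 5 (it has 4 zeros):
  + (-1) · M_15   where M_15 = det([-3 -3 0 -3; -2 -2 1 -3; 4 4 2 2; 0 -2 -1 -4]) = 0
det = (+1)·(-1)·(0) = 0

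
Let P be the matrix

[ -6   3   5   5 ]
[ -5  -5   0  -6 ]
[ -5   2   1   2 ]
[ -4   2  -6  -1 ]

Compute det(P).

The determinant is -62.

Expand along row 2 (it has 1 zero):
  − (-5) · M_21   where M_21 = det([3 5 5; 2 1 2; 2 -6 -1]) = -7
  + (-5) · M_22   where M_22 = det([-6 5 5; -5 1 2; -4 -6 -1]) = 39
  + (-6) · M_24   where M_24 = det([-6 3 5; -5 2 1; -4 2 -6]) = -28
det = (-1)·(-5)·(-7) + (+1)·(-5)·(39) + (+1)·(-6)·(-28) = -62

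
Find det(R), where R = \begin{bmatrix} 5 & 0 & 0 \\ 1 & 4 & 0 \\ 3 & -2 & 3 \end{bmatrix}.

det(R) = 60

R is lower triangular, so det(R) is the product of the diagonal entries:
det = (5) · (4) · (3) = 60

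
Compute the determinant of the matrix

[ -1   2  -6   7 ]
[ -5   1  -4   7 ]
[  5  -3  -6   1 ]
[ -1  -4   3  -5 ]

Expand along row 1:
  + (-1) · M_11   where M_11 = det([1 -4 7; -3 -6 1; -4 3 -5]) = -128
  − (2) · M_12   where M_12 = det([-5 -4 7; 5 -6 1; -1 3 -5]) = -168
  + (-6) · M_13   where M_13 = det([-5 1 7; 5 -3 1; -1 -4 -5]) = -232
  − (7) · M_14   where M_14 = det([-5 1 -4; 5 -3 -6; -1 -4 3]) = 248
det = (+1)·(-1)·(-128) + (-1)·(2)·(-168) + (+1)·(-6)·(-232) + (-1)·(7)·(248) = 120

120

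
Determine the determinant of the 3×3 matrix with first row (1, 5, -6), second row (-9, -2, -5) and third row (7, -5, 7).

-253

Expand along column 1:
  + 1 · |-2 -5; -5 7| = 1·(-14 − 25) = -39
  − (-9) · |5 -6; -5 7| = −(-9)·(35 − 30) = 45
  + 7 · |5 -6; -2 -5| = 7·(-25 − 12) = -259
Sum: (-39) + (45) + (-259) = -253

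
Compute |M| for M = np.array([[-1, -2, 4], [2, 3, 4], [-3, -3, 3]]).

Expand along column 1:
  + (-1) · |3 4; -3 3| = (-1)·(9 − (-12)) = -21
  − 2 · |-2 4; -3 3| = −2·(-6 − (-12)) = -12
  + (-3) · |-2 4; 3 4| = (-3)·(-8 − 12) = 60
Sum: (-21) + (-12) + (60) = 27

|M| = 27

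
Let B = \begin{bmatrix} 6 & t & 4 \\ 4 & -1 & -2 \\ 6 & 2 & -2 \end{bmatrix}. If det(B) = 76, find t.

4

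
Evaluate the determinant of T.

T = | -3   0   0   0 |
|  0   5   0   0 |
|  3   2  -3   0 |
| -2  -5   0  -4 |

|T| = -180

T is lower triangular, so det(T) is the product of the diagonal entries:
det = (-3) · (5) · (-3) · (-4) = -180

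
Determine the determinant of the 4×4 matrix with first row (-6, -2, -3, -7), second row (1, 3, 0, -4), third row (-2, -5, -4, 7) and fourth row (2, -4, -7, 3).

Expand along row 2 (it has 1 zero):
  − (1) · M_21   where M_21 = det([-2 -3 -7; -5 -4 7; -4 -7 3]) = -168
  + (3) · M_22   where M_22 = det([-6 -3 -7; -2 -4 7; 2 -7 3]) = -436
  + (-4) · M_24   where M_24 = det([-6 -2 -3; -2 -5 -4; 2 -4 -7]) = -124
det = (-1)·(1)·(-168) + (+1)·(3)·(-436) + (+1)·(-4)·(-124) = -644

The determinant is -644.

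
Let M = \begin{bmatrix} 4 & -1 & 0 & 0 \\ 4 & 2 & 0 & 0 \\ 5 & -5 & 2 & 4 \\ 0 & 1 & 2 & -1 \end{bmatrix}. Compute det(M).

-120

M is block lower-triangular with a 2×2 block and a 2×2 block on the diagonal, so its determinant equals the product of the determinants of the diagonal blocks.
det of the 2×2 block = 12
det of the 2×2 block = -10
det = (12)·(-10) = -120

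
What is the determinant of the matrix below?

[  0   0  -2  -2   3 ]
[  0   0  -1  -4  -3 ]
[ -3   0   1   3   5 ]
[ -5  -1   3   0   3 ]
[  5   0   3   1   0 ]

240

Expand along column 2 (it has 4 zeros):
  + (-1) · M_42   where M_42 = det([0 -2 -2 3; 0 -1 -4 -3; -3 1 3 5; 5 3 1 0]) = -240
det = (+1)·(-1)·(-240) = 240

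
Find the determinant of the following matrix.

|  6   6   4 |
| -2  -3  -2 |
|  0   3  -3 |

Expand along row 3:
  − 3 · |6 4; -2 -2| = −3·(-12 − (-8)) = 12
  + (-3) · |6 6; -2 -3| = (-3)·(-18 − (-12)) = 18
Sum: (12) + (18) = 30

The determinant is 30.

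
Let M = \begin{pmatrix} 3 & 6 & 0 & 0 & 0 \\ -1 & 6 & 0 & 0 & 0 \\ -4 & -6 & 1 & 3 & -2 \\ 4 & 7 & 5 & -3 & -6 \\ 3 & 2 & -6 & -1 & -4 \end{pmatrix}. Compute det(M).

5280

M is block lower-triangular with a 2×2 block and a 3×3 block on the diagonal, so its determinant equals the product of the determinants of the diagonal blocks.
det of the 2×2 block = 24
det of the 3×3 block = 220
det = (24)·(220) = 5280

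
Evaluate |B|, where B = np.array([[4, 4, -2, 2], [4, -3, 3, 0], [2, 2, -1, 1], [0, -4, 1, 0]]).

Expand along row 4 (it has 2 zeros):
  + (-4) · M_42   where M_42 = det([4 -2 2; 4 3 0; 2 -1 1]) = 0
  − (1) · M_43   where M_43 = det([4 4 2; 4 -3 0; 2 2 1]) = 0
det = (+1)·(-4)·(0) + (-1)·(1)·(0) = 0

0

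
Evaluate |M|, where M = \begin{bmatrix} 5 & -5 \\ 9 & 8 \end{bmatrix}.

|M| = 85

det(M) = 5·8 − (-5)·9 = 40 − (-45) = 85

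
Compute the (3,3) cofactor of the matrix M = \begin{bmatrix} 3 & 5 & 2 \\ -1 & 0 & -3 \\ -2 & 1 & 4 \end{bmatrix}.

5

Delete row 3 and column 3; the remaining 2×2 submatrix is [3 5; -1 0].
Its determinant is 3·0 − 5·(-1) = 5.
The cofactor carries sign (−1)^(3+3) = +1, so C_{3,3} = +(5) = 5.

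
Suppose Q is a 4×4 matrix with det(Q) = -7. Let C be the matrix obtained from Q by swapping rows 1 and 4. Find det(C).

Swapping two rows multiplies the determinant by −1.
det(C) = (-1)·(-7) = 7

det(C) = 7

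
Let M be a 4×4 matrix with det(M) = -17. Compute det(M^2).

det(M^2) = (det M)^2 = (-17)^2 = 289

289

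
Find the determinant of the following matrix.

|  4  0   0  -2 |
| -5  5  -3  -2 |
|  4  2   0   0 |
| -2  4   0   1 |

-96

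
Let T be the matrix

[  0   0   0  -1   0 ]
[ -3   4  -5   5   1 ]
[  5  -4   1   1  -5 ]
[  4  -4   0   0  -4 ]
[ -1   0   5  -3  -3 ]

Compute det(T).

Expand along row 1 (it has 4 zeros):
  − (-1) · M_14   where M_14 = det([-3 4 -5 1; 5 -4 1 -5; 4 -4 0 -4; -1 0 5 -3]) = -144
det = (-1)·(-1)·(-144) = -144

-144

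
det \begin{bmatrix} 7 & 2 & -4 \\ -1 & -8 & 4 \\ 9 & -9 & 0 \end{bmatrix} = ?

0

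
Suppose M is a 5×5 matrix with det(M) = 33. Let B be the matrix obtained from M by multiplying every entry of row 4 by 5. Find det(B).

165

Scaling one row by 5 multiplies the determinant by 5.
det(B) = (5)·(33) = 165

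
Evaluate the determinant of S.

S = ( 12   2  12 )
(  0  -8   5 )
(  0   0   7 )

S is upper triangular, so det(S) is the product of the diagonal entries:
det = (12) · (-8) · (7) = -672

det(S) = -672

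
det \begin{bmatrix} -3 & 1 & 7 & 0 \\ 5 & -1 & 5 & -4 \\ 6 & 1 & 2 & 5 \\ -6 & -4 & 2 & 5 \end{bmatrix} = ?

2690

Expand along row 1 (it has 1 zero):
  + (-3) · M_11   where M_11 = det([-1 5 -4; 1 2 5; -4 2 5]) = -165
  − (1) · M_12   where M_12 = det([5 5 -4; 6 2 5; -6 2 5]) = -396
  + (7) · M_13   where M_13 = det([5 -1 -4; 6 1 5; -6 -4 5]) = 257
det = (+1)·(-3)·(-165) + (-1)·(1)·(-396) + (+1)·(7)·(257) = 2690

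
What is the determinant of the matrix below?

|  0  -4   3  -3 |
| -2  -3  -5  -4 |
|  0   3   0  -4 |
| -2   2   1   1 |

The determinant is -510.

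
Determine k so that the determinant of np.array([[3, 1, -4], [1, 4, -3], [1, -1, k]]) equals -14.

k = -2

Expanding along the row containing k, det(B) is linear in k: det(B) = (11)·k + (8).
Set (11)·k + (8) = -14  ⇒  (11)·k = -22  ⇒  k = -2.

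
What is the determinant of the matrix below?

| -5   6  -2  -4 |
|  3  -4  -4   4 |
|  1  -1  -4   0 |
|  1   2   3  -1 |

The determinant is -154.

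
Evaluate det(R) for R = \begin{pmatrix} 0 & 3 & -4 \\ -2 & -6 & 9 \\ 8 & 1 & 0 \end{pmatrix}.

Expand along column 1:
  − (-2) · |3 -4; 1 0| = −(-2)·(0 − (-4)) = 8
  + 8 · |3 -4; -6 9| = 8·(27 − 24) = 24
Sum: (8) + (24) = 32

32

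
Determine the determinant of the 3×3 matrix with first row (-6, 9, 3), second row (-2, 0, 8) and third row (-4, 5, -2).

Expand along row 2:
  − (-2) · |9 3; 5 -2| = −(-2)·(-18 − 15) = -66
  − 8 · |-6 9; -4 5| = −8·(-30 − (-36)) = -48
Sum: (-66) + (-48) = -114

The determinant is -114.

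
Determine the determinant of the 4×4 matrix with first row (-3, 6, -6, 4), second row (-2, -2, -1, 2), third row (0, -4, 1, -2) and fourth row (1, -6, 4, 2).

The determinant is -68.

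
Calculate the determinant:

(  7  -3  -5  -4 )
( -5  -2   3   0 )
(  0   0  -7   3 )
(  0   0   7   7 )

The matrix is block upper-triangular with a 2×2 block and a 2×2 block on the diagonal, so its determinant equals the product of the determinants of the diagonal blocks.
det of the 2×2 block = -29
det of the 2×2 block = -70
det = (-29)·(-70) = 2030

The determinant is 2030.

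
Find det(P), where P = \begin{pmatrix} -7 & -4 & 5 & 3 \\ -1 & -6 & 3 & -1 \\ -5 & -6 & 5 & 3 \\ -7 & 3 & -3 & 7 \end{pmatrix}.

Expand along row 1:
  + (-7) · M_11   where M_11 = det([-6 3 -1; -6 5 3; 3 -3 7]) = -114
  − (-4) · M_12   where M_12 = det([-1 3 -1; -5 5 3; -7 -3 7]) = -52
  + (5) · M_13   where M_13 = det([-1 -6 -1; -5 -6 3; -7 3 7]) = 24
  − (3) · M_14   where M_14 = det([-1 -6 3; -5 -6 5; -7 3 -3]) = 126
det = (+1)·(-7)·(-114) + (-1)·(-4)·(-52) + (+1)·(5)·(24) + (-1)·(3)·(126) = 332

det(P) = 332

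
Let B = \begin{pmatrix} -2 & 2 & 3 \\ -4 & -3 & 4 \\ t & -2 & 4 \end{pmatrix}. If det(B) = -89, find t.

-9

Expanding along the column containing t, det(B) is linear in t: det(B) = (17)·t + (64).
Set (17)·t + (64) = -89  ⇒  (17)·t = -153  ⇒  t = -9.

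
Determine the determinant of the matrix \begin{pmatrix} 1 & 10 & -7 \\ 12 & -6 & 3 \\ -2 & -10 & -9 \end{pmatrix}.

Expand along row 1:
  + 1 · |-6 3; -10 -9| = 1·(54 − (-30)) = 84
  − 10 · |12 3; -2 -9| = −10·(-108 − (-6)) = 1020
  + (-7) · |12 -6; -2 -10| = (-7)·(-120 − 12) = 924
Sum: (84) + (1020) + (924) = 2028

The determinant is 2028.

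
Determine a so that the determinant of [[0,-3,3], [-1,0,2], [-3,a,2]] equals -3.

Expanding along the column containing a, det(B) is linear in a: det(B) = (-3)·a + (12).
Set (-3)·a + (12) = -3  ⇒  (-3)·a = -15  ⇒  a = 5.

5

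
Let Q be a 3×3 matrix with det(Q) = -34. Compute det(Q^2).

det(Q^2) = (det Q)^2 = (-34)^2 = 1156

1156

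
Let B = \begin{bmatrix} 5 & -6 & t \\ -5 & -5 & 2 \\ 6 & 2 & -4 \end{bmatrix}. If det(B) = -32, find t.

-8

Expanding along the column containing t, det(B) is linear in t: det(B) = (20)·t + (128).
Set (20)·t + (128) = -32  ⇒  (20)·t = -160  ⇒  t = -8.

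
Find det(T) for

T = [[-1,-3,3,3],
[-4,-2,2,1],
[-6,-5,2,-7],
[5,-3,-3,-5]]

348

Expand along row 1:
  + (-1) · M_11   where M_11 = det([-2 2 1; -5 2 -7; -3 -3 -5]) = 75
  − (-3) · M_12   where M_12 = det([-4 2 1; -6 2 -7; 5 -3 -5]) = 2
  + (3) · M_13   where M_13 = det([-4 -2 1; -6 -5 -7; 5 -3 -5]) = 157
  − (3) · M_14   where M_14 = det([-4 -2 2; -6 -5 2; 5 -3 -3]) = 18
det = (+1)·(-1)·(75) + (-1)·(-3)·(2) + (+1)·(3)·(157) + (-1)·(3)·(18) = 348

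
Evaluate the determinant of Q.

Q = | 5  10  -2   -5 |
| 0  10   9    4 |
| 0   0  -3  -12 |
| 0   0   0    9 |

Q is upper triangular, so det(Q) is the product of the diagonal entries:
det = (5) · (10) · (-3) · (9) = -1350

-1350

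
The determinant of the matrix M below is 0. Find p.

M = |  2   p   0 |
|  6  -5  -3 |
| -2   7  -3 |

Expanding along the row containing p, det(M) is linear in p: det(M) = (24)·p + (72).
Set (24)·p + (72) = 0  ⇒  (24)·p = -72  ⇒  p = -3.

p = -3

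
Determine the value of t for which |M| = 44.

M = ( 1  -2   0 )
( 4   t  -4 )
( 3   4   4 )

t = -7

Expanding along the row containing t, det(M) is linear in t: det(M) = (4)·t + (72).
Set (4)·t + (72) = 44  ⇒  (4)·t = -28  ⇒  t = -7.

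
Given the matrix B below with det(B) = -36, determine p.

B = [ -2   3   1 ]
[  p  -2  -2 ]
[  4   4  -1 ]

0

Expanding along the column containing p, det(B) is linear in p: det(B) = (7)·p + (-36).
Set (7)·p + (-36) = -36  ⇒  (7)·p = 0  ⇒  p = 0.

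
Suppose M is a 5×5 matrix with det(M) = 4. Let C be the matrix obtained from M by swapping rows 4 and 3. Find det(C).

The determinant is -4.

Swapping two rows multiplies the determinant by −1.
det(C) = (-1)·(4) = -4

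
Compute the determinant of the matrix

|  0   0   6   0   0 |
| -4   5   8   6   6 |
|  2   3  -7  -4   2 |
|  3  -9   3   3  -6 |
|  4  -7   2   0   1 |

-5184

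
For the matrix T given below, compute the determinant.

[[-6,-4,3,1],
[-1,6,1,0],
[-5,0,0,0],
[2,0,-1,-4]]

-410

Expand along row 3 (it has 3 zeros):
  + (-5) · M_31   where M_31 = det([-4 3 1; 6 1 0; 0 -1 -4]) = 82
det = (+1)·(-5)·(82) = -410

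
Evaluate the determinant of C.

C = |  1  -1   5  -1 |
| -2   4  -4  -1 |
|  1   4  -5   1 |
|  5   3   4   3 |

|C| = -145

Expand along row 1:
  + (1) · M_11   where M_11 = det([4 -4 -1; 4 -5 1; 3 4 3]) = -71
  − (-1) · M_12   where M_12 = det([-2 -4 -1; 1 -5 1; 5 4 3]) = 1
  + (5) · M_13   where M_13 = det([-2 4 -1; 1 4 1; 5 3 3]) = 7
  − (-1) · M_14   where M_14 = det([-2 4 -4; 1 4 -5; 5 3 4]) = -110
det = (+1)·(1)·(-71) + (-1)·(-1)·(1) + (+1)·(5)·(7) + (-1)·(-1)·(-110) = -145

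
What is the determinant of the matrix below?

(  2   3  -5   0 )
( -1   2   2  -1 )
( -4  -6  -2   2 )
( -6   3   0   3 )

The determinant is -354.

Expand along row 1 (it has 1 zero):
  + (2) · M_11   where M_11 = det([2 2 -1; -6 -2 2; 3 0 3]) = 30
  − (3) · M_12   where M_12 = det([-1 2 -1; -4 -2 2; -6 0 3]) = 18
  + (-5) · M_13   where M_13 = det([-1 2 -1; -4 -6 2; -6 3 3]) = 72
det = (+1)·(2)·(30) + (-1)·(3)·(18) + (+1)·(-5)·(72) = -354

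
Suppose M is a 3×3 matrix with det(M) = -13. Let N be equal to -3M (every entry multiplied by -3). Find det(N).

For a 3×3 matrix, det(-3M) = (-3)^3·det(M) = -27·det(M).
det(N) = (-27)·(-13) = 351

The determinant is 351.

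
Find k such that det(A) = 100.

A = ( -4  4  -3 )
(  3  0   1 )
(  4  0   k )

-7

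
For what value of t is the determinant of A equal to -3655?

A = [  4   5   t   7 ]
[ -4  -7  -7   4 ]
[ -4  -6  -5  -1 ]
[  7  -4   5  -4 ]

Expanding along the row containing t, det(A) is linear in t: det(A) = (313)·t + (-838).
Set (313)·t + (-838) = -3655  ⇒  (313)·t = -2817  ⇒  t = -9.

t = -9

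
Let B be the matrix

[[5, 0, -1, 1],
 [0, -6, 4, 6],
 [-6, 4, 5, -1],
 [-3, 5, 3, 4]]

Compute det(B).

-1140

Expand along row 1 (it has 1 zero):
  + (5) · M_11   where M_11 = det([-6 4 6; 4 5 -1; 5 3 4]) = -300
  + (-1) · M_13   where M_13 = det([0 -6 6; -6 4 -1; -3 5 4]) = -270
  − (1) · M_14   where M_14 = det([0 -6 4; -6 4 5; -3 5 3]) = -90
det = (+1)·(5)·(-300) + (+1)·(-1)·(-270) + (-1)·(1)·(-90) = -1140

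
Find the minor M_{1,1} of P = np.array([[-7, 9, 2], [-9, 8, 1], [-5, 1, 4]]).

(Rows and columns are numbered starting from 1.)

Delete row 1 and column 1; the remaining 2×2 submatrix is [8 1; 1 4].
Its determinant is 8·4 − 1·1 = 31.

The minor is 31.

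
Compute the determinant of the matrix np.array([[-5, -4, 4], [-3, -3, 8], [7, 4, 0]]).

-28

Expand along row 3:
  + 7 · |-4 4; -3 8| = 7·(-32 − (-12)) = -140
  − 4 · |-5 4; -3 8| = −4·(-40 − (-12)) = 112
Sum: (-140) + (112) = -28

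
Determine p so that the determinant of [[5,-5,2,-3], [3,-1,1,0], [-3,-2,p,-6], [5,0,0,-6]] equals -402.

Expanding along the row containing p, det(A) is linear in p: det(A) = (-75)·p + (-102).
Set (-75)·p + (-102) = -402  ⇒  (-75)·p = -300  ⇒  p = 4.

4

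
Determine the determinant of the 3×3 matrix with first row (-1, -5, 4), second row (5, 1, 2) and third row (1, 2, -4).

Expand along column 1:
  + (-1) · |1 2; 2 -4| = (-1)·(-4 − 4) = 8
  − 5 · |-5 4; 2 -4| = −5·(20 − 8) = -60
  + 1 · |-5 4; 1 2| = 1·(-10 − 4) = -14
Sum: (8) + (-60) + (-14) = -66

The determinant is -66.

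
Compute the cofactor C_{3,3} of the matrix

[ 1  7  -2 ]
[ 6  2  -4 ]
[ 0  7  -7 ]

Delete row 3 and column 3; the remaining 2×2 submatrix is [1 7; 6 2].
Its determinant is 1·2 − 7·6 = -40.
The cofactor carries sign (−1)^(3+3) = +1, so C_{3,3} = +(-40) = -40.

-40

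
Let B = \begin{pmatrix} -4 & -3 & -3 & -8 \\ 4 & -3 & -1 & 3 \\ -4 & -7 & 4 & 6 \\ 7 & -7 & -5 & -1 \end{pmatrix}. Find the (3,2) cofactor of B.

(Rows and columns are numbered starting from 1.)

Delete row 3 and column 2; the remaining 3×3 submatrix is [-4 -3 -8; 4 -1 3; 7 -5 -1].
Its determinant is -35.
The cofactor carries sign (−1)^(3+2) = −1, so C_{3,2} = −(-35) = 35.

The cofactor is 35.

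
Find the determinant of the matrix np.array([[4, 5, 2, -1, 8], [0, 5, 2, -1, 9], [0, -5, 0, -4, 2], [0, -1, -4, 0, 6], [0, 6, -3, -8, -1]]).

15824

Expand along column 1 (it has 4 zeros):
  + (4) · M_11   where M_11 = det([5 2 -1 9; -5 0 -4 2; -1 -4 0 6; 6 -3 -8 -1]) = 3956
det = (+1)·(4)·(3956) = 15824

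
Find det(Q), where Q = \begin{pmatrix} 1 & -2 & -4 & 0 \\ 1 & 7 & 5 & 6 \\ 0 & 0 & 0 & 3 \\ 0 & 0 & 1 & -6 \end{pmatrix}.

Q is block upper-triangular with a 2×2 block and a 2×2 block on the diagonal, so its determinant equals the product of the determinants of the diagonal blocks.
det of the 2×2 block = 9
det of the 2×2 block = -3
det = (9)·(-3) = -27

-27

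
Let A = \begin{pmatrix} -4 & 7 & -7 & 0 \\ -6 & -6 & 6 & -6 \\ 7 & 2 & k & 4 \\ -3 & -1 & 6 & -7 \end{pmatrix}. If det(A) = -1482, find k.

Expanding along the row containing k, det(A) is linear in k: det(A) = (-312)·k + (-234).
Set (-312)·k + (-234) = -1482  ⇒  (-312)·k = -1248  ⇒  k = 4.

k = 4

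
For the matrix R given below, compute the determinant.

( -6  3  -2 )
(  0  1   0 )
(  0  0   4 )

The determinant is -24.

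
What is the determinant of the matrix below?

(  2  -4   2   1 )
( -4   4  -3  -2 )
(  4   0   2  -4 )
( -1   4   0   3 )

Expand along row 3 (it has 1 zero):
  + (4) · M_31   where M_31 = det([-4 2 1; 4 -3 -2; 4 0 3]) = 8
  + (2) · M_33   where M_33 = det([2 -4 1; -4 4 -2; -1 4 3]) = -28
  − (-4) · M_34   where M_34 = det([2 -4 2; -4 4 -3; -1 4 0]) = -12
det = (+1)·(4)·(8) + (+1)·(2)·(-28) + (-1)·(-4)·(-12) = -72

-72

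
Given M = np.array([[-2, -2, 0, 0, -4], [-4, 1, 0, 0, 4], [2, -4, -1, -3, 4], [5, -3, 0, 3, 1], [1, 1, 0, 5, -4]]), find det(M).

Expand along column 3 (it has 4 zeros):
  + (-1) · M_33   where M_33 = det([-2 -2 0 -4; -4 1 0 4; 5 -3 3 1; 1 1 5 -4]) = 690
det = (+1)·(-1)·(690) = -690

-690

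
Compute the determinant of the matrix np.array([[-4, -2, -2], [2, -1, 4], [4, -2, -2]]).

Expand along row 1:
  + (-4) · |-1 4; -2 -2| = (-4)·(2 − (-8)) = -40
  − (-2) · |2 4; 4 -2| = −(-2)·(-4 − 16) = -40
  + (-2) · |2 -1; 4 -2| = (-2)·(-4 − (-4)) = 0
Sum: (-40) + (-40) + (0) = -80

-80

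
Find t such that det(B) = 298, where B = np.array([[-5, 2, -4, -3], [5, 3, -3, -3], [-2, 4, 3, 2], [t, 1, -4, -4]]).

t = -8

Expanding along the column containing t, det(B) is linear in t: det(B) = (-15)·t + (178).
Set (-15)·t + (178) = 298  ⇒  (-15)·t = 120  ⇒  t = -8.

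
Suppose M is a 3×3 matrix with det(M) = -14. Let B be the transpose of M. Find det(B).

|B| = -14

det(Mᵀ) = det(M).
det(B) = (1)·(-14) = -14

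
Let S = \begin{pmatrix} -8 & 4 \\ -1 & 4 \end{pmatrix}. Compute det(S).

|S| = -28

det(S) = (-8)·4 − 4·(-1) = -32 − (-4) = -28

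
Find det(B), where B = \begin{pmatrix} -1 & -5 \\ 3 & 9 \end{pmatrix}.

6

det(B) = (-1)·9 − (-5)·3 = -9 − (-15) = 6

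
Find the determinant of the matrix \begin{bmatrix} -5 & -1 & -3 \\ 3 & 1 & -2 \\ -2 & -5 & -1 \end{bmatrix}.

Expand along row 1:
  + (-5) · |1 -2; -5 -1| = (-5)·(-1 − 10) = 55
  − (-1) · |3 -2; -2 -1| = −(-1)·(-3 − 4) = -7
  + (-3) · |3 1; -2 -5| = (-3)·(-15 − (-2)) = 39
Sum: (55) + (-7) + (39) = 87

87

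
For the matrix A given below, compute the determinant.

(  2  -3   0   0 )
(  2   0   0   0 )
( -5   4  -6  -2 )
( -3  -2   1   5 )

A is block lower-triangular with a 2×2 block and a 2×2 block on the diagonal, so its determinant equals the product of the determinants of the diagonal blocks.
det of the 2×2 block = 6
det of the 2×2 block = -28
det = (6)·(-28) = -168

-168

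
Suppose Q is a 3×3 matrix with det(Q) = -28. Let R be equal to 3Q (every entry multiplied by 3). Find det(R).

|R| = -756

For a 3×3 matrix, det(3Q) = 3^3·det(Q) = 27·det(Q).
det(R) = (27)·(-28) = -756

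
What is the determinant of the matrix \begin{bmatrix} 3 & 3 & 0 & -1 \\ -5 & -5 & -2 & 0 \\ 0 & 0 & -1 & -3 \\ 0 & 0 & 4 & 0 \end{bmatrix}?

0

The matrix is block upper-triangular with a 2×2 block and a 2×2 block on the diagonal, so its determinant equals the product of the determinants of the diagonal blocks.
det of the 2×2 block = 0
det of the 2×2 block = 12
det = (0)·(12) = 0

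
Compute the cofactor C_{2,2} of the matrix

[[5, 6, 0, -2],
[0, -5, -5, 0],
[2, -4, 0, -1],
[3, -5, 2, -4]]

2

Delete row 2 and column 2; the remaining 3×3 submatrix is [5 0 -2; 2 0 -1; 3 2 -4].
Its determinant is 2.
The cofactor carries sign (−1)^(2+2) = +1, so C_{2,2} = +(2) = 2.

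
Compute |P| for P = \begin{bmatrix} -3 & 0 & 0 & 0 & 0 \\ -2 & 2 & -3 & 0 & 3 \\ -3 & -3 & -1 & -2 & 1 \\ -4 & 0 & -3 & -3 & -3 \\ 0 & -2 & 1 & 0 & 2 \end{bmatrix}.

|P| = -45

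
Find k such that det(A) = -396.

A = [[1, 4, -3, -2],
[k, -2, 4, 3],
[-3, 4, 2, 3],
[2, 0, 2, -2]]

Expanding along the row containing k, det(A) is linear in k: det(A) = (80)·k + (164).
Set (80)·k + (164) = -396  ⇒  (80)·k = -560  ⇒  k = -7.

-7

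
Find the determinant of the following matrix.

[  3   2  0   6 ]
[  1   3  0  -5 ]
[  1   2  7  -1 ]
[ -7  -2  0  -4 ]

Expand along column 3 (it has 3 zeros):
  + (7) · M_33   where M_33 = det([3 2 6; 1 3 -5; -7 -2 -4]) = 126
det = (+1)·(7)·(126) = 882

The determinant is 882.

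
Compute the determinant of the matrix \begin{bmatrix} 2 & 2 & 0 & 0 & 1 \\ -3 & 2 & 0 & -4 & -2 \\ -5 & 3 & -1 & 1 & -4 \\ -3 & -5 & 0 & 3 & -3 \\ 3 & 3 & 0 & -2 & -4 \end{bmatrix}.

Expand along column 3 (it has 4 zeros):
  + (-1) · M_33   where M_33 = det([2 2 0 1; -3 2 -4 -2; -3 -5 3 -3; 3 3 -2 -4]) = -111
det = (+1)·(-1)·(-111) = 111

111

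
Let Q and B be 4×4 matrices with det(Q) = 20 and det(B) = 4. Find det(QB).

det(QB) = det(Q)·det(B) = (20)·(4) = 80

The determinant is 80.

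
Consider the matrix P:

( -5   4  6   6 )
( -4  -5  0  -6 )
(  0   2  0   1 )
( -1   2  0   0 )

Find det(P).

Expand along column 3 (it has 3 zeros):
  + (6) · M_13   where M_13 = det([-4 -5 -6; 0 2 1; -1 2 0]) = 1
det = (+1)·(6)·(1) = 6

The determinant is 6.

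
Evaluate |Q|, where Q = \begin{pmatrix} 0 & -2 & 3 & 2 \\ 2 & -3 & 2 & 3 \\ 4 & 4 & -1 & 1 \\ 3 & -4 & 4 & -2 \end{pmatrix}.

-275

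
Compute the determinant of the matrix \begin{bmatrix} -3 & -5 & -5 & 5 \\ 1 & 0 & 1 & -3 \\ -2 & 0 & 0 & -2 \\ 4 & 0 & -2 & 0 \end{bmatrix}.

Expand along column 2 (it has 3 zeros):
  − (-5) · M_12   where M_12 = det([1 1 -3; -2 0 -2; 4 -2 0]) = -24
det = (-1)·(-5)·(-24) = -120

The determinant is -120.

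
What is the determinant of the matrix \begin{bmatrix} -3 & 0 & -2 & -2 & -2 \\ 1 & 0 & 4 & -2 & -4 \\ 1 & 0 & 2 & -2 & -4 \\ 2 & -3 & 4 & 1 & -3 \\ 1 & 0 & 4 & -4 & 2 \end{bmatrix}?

The determinant is -456.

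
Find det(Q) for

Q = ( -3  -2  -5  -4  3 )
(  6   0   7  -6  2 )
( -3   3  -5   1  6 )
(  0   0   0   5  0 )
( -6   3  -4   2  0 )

Expand along row 4 (it has 4 zeros):
  + (5) · M_44   where M_44 = det([-3 -2 -5 3; 6 0 7 2; -3 3 -5 6; -6 3 -4 0]) = -477
det = (+1)·(5)·(-477) = -2385

-2385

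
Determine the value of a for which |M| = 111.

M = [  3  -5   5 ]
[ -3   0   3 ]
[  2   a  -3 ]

Expanding along the column containing a, det(M) is linear in a: det(M) = (-24)·a + (15).
Set (-24)·a + (15) = 111  ⇒  (-24)·a = 96  ⇒  a = -4.

a = -4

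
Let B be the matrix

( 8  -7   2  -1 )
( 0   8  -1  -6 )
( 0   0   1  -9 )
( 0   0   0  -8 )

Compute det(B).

The determinant is -512.

B is upper triangular, so det(B) is the product of the diagonal entries:
det = (8) · (8) · (1) · (-8) = -512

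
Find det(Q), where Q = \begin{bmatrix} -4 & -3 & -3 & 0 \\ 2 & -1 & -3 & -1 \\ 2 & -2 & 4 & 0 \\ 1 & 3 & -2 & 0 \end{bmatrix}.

Expand along column 4 (it has 3 zeros):
  + (-1) · M_24   where M_24 = det([-4 -3 -3; 2 -2 4; 1 3 -2]) = -16
det = (+1)·(-1)·(-16) = 16

det(Q) = 16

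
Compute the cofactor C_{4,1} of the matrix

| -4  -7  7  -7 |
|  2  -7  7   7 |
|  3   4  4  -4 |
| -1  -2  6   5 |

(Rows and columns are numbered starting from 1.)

-784

Delete row 4 and column 1; the remaining 3×3 submatrix is [-7 7 -7; -7 7 7; 4 4 -4].
Its determinant is 784.
The cofactor carries sign (−1)^(4+1) = −1, so C_{4,1} = −(784) = -784.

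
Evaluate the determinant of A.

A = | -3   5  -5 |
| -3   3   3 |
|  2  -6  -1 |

-90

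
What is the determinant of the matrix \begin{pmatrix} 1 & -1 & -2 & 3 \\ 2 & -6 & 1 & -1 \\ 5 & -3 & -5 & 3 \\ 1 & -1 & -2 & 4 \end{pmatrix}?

-30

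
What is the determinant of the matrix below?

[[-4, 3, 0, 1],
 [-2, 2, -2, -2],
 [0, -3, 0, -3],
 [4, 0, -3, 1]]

84

Expand along row 3 (it has 2 zeros):
  − (-3) · M_32   where M_32 = det([-4 0 1; -2 -2 -2; 4 -3 1]) = 46
  − (-3) · M_34   where M_34 = det([-4 3 0; -2 2 -2; 4 0 -3]) = -18
det = (-1)·(-3)·(46) + (-1)·(-3)·(-18) = 84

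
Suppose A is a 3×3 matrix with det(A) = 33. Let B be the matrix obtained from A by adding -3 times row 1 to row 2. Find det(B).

Adding a multiple of one row to another leaves the determinant unchanged.
det(B) = (1)·(33) = 33

33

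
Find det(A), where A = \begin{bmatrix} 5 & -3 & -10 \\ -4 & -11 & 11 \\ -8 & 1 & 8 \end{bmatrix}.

|A| = 593

Expand along row 1:
  + 5 · |-11 11; 1 8| = 5·(-88 − 11) = -495
  − (-3) · |-4 11; -8 8| = −(-3)·(-32 − (-88)) = 168
  + (-10) · |-4 -11; -8 1| = (-10)·(-4 − 88) = 920
Sum: (-495) + (168) + (920) = 593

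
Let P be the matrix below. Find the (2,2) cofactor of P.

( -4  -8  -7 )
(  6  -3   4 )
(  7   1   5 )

Delete row 2 and column 2; the remaining 2×2 submatrix is [-4 -7; 7 5].
Its determinant is (-4)·5 − (-7)·7 = 29.
The cofactor carries sign (−1)^(2+2) = +1, so C_{2,2} = +(29) = 29.

29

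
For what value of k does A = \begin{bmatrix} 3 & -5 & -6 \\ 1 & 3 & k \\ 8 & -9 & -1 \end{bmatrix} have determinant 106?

6

Expanding along the row containing k, det(A) is linear in k: det(A) = (-13)·k + (184).
Set (-13)·k + (184) = 106  ⇒  (-13)·k = -78  ⇒  k = 6.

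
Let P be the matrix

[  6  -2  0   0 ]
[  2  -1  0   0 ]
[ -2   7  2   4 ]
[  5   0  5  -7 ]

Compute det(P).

68

P is block lower-triangular with a 2×2 block and a 2×2 block on the diagonal, so its determinant equals the product of the determinants of the diagonal blocks.
det of the 2×2 block = -2
det of the 2×2 block = -34
det = (-2)·(-34) = 68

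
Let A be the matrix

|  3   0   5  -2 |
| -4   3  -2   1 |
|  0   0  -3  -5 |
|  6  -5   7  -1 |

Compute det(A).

Expand along row 3 (it has 2 zeros):
  + (-3) · M_33   where M_33 = det([3 0 -2; -4 3 1; 6 -5 -1]) = 2
  − (-5) · M_34   where M_34 = det([3 0 5; -4 3 -2; 6 -5 7]) = 43
det = (+1)·(-3)·(2) + (-1)·(-5)·(43) = 209

|A| = 209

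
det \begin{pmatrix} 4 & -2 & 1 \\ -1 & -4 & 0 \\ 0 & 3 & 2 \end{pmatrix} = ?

-39

Expand along row 2:
  − (-1) · |-2 1; 3 2| = −(-1)·(-4 − 3) = -7
  + (-4) · |4 1; 0 2| = (-4)·(8 − 0) = -32
Sum: (-7) + (-32) = -39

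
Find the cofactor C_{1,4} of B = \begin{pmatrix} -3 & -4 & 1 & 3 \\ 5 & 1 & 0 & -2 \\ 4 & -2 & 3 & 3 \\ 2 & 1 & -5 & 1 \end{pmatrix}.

-61

Delete row 1 and column 4; the remaining 3×3 submatrix is [5 1 0; 4 -2 3; 2 1 -5].
Its determinant is 61.
The cofactor carries sign (−1)^(1+4) = −1, so C_{1,4} = −(61) = -61.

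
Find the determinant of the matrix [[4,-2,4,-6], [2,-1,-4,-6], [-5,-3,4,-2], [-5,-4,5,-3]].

The determinant is -138.

Expand along row 1:
  + (4) · M_11   where M_11 = det([-1 -4 -6; -3 4 -2; -4 5 -3]) = 0
  − (-2) · M_12   where M_12 = det([2 -4 -6; -5 4 -2; -5 5 -3]) = 46
  + (4) · M_13   where M_13 = det([2 -1 -6; -5 -3 -2; -5 -4 -3]) = -23
  − (-6) · M_14   where M_14 = det([2 -1 -4; -5 -3 4; -5 -4 5]) = -23
det = (+1)·(4)·(0) + (-1)·(-2)·(46) + (+1)·(4)·(-23) + (-1)·(-6)·(-23) = -138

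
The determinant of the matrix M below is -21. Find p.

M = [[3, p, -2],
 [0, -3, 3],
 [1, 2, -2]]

-5

Expanding along the column containing p, det(M) is linear in p: det(M) = (3)·p + (-6).
Set (3)·p + (-6) = -21  ⇒  (3)·p = -15  ⇒  p = -5.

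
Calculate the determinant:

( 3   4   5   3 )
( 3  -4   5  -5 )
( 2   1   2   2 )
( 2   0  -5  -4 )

-440

Expand along row 4 (it has 1 zero):
  − (2) · M_41   where M_41 = det([4 5 3; -4 5 -5; 1 2 2]) = 56
  − (-5) · M_43   where M_43 = det([3 4 3; 3 -4 -5; 2 1 2]) = -40
  + (-4) · M_44   where M_44 = det([3 4 5; 3 -4 5; 2 1 2]) = 32
det = (-1)·(2)·(56) + (-1)·(-5)·(-40) + (+1)·(-4)·(32) = -440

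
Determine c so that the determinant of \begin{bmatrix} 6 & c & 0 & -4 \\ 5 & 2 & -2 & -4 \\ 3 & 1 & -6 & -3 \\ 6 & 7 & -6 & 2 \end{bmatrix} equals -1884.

c = -8

Expanding along the column containing c, det(M) is linear in c: det(M) = (174)·c + (-492).
Set (174)·c + (-492) = -1884  ⇒  (174)·c = -1392  ⇒  c = -8.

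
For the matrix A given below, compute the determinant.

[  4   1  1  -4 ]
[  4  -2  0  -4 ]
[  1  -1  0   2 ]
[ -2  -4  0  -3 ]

Expand along column 3 (it has 3 zeros):
  + (1) · M_13   where M_13 = det([4 -2 -4; 1 -1 2; -2 -4 -3]) = 70
det = (+1)·(1)·(70) = 70

70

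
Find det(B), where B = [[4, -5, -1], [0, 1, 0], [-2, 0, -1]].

Expand along row 2:
  + 1 · |4 -1; -2 -1| = 1·(-4 − 2) = -6

-6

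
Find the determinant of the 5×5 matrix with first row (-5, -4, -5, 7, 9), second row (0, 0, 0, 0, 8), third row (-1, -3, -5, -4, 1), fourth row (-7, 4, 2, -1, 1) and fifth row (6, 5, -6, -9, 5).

Expand along row 2 (it has 4 zeros):
  − (8) · M_25   where M_25 = det([-5 -4 -5 7; -1 -3 -5 -4; -7 4 2 -1; 6 5 -6 -9]) = -4572
det = (-1)·(8)·(-4572) = 36576

The determinant is 36576.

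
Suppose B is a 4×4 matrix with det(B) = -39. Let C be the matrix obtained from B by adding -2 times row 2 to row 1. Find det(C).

-39

Adding a multiple of one row to another leaves the determinant unchanged.
det(C) = (1)·(-39) = -39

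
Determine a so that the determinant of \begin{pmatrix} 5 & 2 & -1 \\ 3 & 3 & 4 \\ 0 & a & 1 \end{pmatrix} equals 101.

Expanding along the row containing a, det(B) is linear in a: det(B) = (-23)·a + (9).
Set (-23)·a + (9) = 101  ⇒  (-23)·a = 92  ⇒  a = -4.

-4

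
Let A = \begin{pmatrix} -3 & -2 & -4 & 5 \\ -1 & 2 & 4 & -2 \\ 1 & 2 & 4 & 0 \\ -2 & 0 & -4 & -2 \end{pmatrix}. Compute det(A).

Expand along row 3 (it has 1 zero):
  + (1) · M_31   where M_31 = det([-2 -4 5; 2 4 -2; 0 -4 -2]) = -24
  − (2) · M_32   where M_32 = det([-3 -4 5; -1 4 -2; -2 -4 -2]) = 100
  + (4) · M_33   where M_33 = det([-3 -2 5; -1 2 -2; -2 0 -2]) = 28
det = (+1)·(1)·(-24) + (-1)·(2)·(100) + (+1)·(4)·(28) = -112

|A| = -112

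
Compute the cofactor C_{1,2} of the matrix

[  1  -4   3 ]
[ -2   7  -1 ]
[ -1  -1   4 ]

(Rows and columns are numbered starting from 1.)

Delete row 1 and column 2; the remaining 2×2 submatrix is [-2 -1; -1 4].
Its determinant is (-2)·4 − (-1)·(-1) = -9.
The cofactor carries sign (−1)^(1+2) = −1, so C_{1,2} = −(-9) = 9.

9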